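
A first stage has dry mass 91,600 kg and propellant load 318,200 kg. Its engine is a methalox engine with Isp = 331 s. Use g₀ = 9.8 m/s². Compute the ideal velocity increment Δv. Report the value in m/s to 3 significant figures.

Δv ≈ 4860 m/s

v_e = Isp · g₀ = 331 × 9.8 = 3243.8 m/s.
m₀ = m_dry + m_prop = 91,600 + 318,200 = 409,800 kg.
Δv = v_e · ln(m₀/m_f) = 3243.8 × ln(4.474) = 3243.8 × 1.4982 ≈ 4860.0 m/s.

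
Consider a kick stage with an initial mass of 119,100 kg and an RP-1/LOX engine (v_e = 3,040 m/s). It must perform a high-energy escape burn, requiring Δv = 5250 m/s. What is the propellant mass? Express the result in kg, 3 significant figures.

propellant mass ≈ 97900 kg

Rocket equation: m₀/m_f = exp(Δv / v_e) = exp(5250 / 3040.0) = exp(1.7270) = 5.6236.
m_f = 119,100 / 5.6236 = 21,178.6 kg, so propellant = m₀ − m_f = 119,100 − 21,178.6 = 97,921.4 kg.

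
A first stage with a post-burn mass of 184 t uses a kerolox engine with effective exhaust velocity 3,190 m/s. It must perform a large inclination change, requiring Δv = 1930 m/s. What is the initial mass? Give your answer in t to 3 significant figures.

initial mass ≈ 337 t

m₀/m_f = exp(Δv / v_e) = exp(1930 / 3190.0) = exp(0.6050) = 1.8313.
m₀ = m_f × 1.8313 = 184 × 1.8313 = 336.959 t.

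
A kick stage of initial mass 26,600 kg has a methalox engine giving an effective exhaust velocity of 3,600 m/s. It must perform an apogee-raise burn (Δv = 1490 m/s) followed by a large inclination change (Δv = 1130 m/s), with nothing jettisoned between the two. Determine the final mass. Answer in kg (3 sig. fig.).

After the first burn: m = 26600 × exp(−1490/3600.0) = 26600 × 0.66107 = 17,584.5 kg.
After the second burn: m = 17,584.5 × exp(−1130/3600.0) = 17,584.5 × 0.73060 = 12,847.2 kg.

final mass ≈ 12800 kg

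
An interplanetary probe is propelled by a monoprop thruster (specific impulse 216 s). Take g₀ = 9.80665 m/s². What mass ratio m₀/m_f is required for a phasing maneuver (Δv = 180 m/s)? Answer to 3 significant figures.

mass ratio ≈ 1.09

v_e = Isp · g₀ = 216 × 9.80665 = 2118.2 m/s.
Using Δv = v_e ln(m₀/m_f): m₀/m_f = exp(Δv / v_e) = exp(180 / 2118.2) = exp(0.0850) = 1.0887.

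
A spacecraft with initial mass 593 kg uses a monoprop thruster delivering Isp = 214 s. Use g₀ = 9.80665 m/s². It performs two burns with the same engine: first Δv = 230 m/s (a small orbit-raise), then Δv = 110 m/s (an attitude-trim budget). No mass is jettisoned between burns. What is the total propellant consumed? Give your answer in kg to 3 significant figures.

v_e = Isp · g₀ = 214 × 9.80665 = 2098.6 m/s.
After the first burn: m = 593 × exp(−230/2098.6) = 593 × 0.89620 = 531.447 kg.
After the second burn: m = 531.447 × exp(−110/2098.6) = 531.447 × 0.94893 = 504.306 kg.
Total propellant = m₀ − m_final = 593 − 504.306 = 88.694 kg.

total propellant consumed ≈ 88.7 kg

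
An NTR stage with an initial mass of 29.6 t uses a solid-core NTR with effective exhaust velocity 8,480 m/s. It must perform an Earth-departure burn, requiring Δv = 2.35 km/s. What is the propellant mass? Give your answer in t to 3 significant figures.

Using Δv = v_e ln(m₀/m_f): m₀/m_f = exp(Δv / v_e) = exp(2350 / 8480.0) = exp(0.2771) = 1.3193.
m_f = 29.6 / 1.3193 = 22.4361 t, so propellant = m₀ − m_f = 29.6 − 22.4361 = 7.1639 t.

propellant mass ≈ 7.16 t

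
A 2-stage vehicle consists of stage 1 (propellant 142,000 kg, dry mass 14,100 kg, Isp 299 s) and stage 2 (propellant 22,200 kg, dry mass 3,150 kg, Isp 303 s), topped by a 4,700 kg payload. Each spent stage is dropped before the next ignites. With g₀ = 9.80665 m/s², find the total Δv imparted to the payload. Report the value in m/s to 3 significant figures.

Δv ≈ 8210 m/s

Ignition mass of stage 1 = 142,000+14,100 + 22,200+3,150 + 4,700 = 186,150 kg.
Stage 1: m₀ = 186,150 kg, m_f = 186,150 − 142,000 = 44,150 kg; Δv = 299×9.80665×ln(4.216) = 2932.2×1.4390 ≈ 4219 m/s.
Stage 2: m₀ = 30,050 kg, m_f = 30,050 − 22,200 = 7,850 kg; Δv = 303×9.80665×ln(3.828) = 2971.4×1.3423 ≈ 3989 m/s.
Total Δv = 4219 + 3989 = 8208 m/s.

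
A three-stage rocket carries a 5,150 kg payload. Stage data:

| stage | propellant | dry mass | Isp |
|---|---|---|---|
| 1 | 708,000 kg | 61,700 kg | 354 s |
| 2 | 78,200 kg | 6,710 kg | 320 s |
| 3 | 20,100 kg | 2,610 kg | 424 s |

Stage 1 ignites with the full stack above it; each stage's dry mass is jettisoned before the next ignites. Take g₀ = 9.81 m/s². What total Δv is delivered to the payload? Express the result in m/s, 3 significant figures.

Ignition mass of stage 1 = 708,000+61,700 + 78,200+6,710 + 20,100+2,610 + 5,150 = 882,470 kg.
Stage 1: m₀ = 882,470 kg, m_f = 882,470 − 708,000 = 174,470 kg; Δv = 354×9.81×ln(5.058) = 3472.7×1.6210 ≈ 5629 m/s.
Stage 2: m₀ = 112,770 kg, m_f = 112,770 − 78,200 = 34,570 kg; Δv = 320×9.81×ln(3.262) = 3139.2×1.1824 ≈ 3712 m/s.
Stage 3: m₀ = 27,860 kg, m_f = 27,860 − 20,100 = 7,760 kg; Δv = 424×9.81×ln(3.59) = 4159.4×1.2782 ≈ 5317 m/s.
Total Δv = 5629 + 3712 + 5317 = 14658 m/s.

Δv ≈ 14700 m/s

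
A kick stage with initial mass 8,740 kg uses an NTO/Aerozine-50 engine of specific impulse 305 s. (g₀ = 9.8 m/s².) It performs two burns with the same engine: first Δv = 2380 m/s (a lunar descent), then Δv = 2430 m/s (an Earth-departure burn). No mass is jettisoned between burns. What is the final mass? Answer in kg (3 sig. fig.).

final mass ≈ 1750 kg

v_e = Isp · g₀ = 305 × 9.8 = 2989.0 m/s.
After the first burn: m = 8740 × exp(−2380/2989.0) = 8740 × 0.45102 = 3,941.91 kg.
After the second burn: m = 3,941.91 × exp(−2430/2989.0) = 3,941.91 × 0.44353 = 1,748.36 kg.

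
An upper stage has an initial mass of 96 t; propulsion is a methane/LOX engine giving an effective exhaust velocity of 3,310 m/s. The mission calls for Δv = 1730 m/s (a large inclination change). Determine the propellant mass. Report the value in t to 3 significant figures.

m₀/m_f = exp(Δv / v_e) = exp(1730 / 3310.0) = exp(0.5227) = 1.6865.
m_f = 96 / 1.6865 = 56.9226 t, so propellant = m₀ − m_f = 96 − 56.9226 = 39.0774 t.

propellant mass ≈ 39.1 t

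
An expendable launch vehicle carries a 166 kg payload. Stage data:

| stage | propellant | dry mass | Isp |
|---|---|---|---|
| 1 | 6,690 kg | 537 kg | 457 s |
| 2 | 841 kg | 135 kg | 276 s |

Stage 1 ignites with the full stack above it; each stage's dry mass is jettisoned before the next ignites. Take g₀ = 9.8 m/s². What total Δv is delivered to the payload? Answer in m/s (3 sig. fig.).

Ignition mass of stage 1 = 6,690+537 + 841+135 + 166 = 8,369 kg.
Stage 1: m₀ = 8,369 kg, m_f = 8,369 − 6,690 = 1,679 kg; Δv = 457×9.8×ln(4.985) = 4478.6×1.6063 ≈ 7194 m/s.
Stage 2: m₀ = 1,142 kg, m_f = 1,142 − 841 = 301 kg; Δv = 276×9.8×ln(3.794) = 2704.8×1.3334 ≈ 3607 m/s.
Total Δv = 7194 + 3607 = 10801 m/s.

Δv ≈ 10800 m/s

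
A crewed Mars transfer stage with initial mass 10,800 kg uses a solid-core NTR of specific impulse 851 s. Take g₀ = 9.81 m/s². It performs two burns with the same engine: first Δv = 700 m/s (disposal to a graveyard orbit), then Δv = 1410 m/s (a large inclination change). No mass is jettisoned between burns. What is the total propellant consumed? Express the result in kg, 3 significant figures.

v_e = Isp · g₀ = 851 × 9.81 = 8348.3 m/s.
After the first burn: m = 10800 × exp(−700/8348.3) = 10800 × 0.91957 = 9,931.36 kg.
After the second burn: m = 9,931.36 × exp(−1410/8348.3) = 9,931.36 × 0.84460 = 8,388.03 kg.
Total propellant = m₀ − m_final = 10800 − 8,388.03 = 2,411.97 kg.

total propellant consumed ≈ 2410 kg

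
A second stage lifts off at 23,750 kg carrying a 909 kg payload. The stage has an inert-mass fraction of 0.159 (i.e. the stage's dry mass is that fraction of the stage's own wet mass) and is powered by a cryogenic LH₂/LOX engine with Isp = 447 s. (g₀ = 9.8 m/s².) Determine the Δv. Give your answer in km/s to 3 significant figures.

Δv ≈ 7.25 km/s

Stage wet mass = m₀ − payload = 23,750 − 909 = 22,841 kg.
Stage dry mass = ε × stage wet mass = 0.159 × 22,841 = 3,631.72 kg.
Burnout mass m_f = stage dry + payload = 3,631.72 + 909 = 4,540.72 kg.
v_e = Isp · g₀ = 447 × 9.8 = 4380.6 m/s.
Rocket equation: Δv = v_e · ln(23,750/4,540.72) = 4380.6 × ln(5.23) = 4380.6 × 1.6545 ≈ 7248 m/s.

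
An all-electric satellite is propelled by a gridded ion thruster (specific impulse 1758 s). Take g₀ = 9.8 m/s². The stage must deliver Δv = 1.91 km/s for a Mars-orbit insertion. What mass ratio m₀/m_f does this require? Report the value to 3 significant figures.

v_e = Isp · g₀ = 1758 × 9.8 = 17228.4 m/s.
From the ideal rocket equation, m₀/m_f = exp(Δv / v_e) = exp(1910 / 17228.4) = exp(0.1109) = 1.1172.

mass ratio ≈ 1.12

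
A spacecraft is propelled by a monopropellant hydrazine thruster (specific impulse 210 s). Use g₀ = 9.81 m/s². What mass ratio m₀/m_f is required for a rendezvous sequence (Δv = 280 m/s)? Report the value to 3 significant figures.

v_e = Isp · g₀ = 210 × 9.81 = 2060.1 m/s.
By the Tsiolkovsky rocket equation, m₀/m_f = exp(Δv / v_e) = exp(280 / 2060.1) = exp(0.1359) = 1.1456.

mass ratio ≈ 1.15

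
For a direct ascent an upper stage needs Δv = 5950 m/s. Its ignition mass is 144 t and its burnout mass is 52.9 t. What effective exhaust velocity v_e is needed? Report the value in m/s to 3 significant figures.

v_e ≈ 5940 m/s

ln(m₀/m_f) = ln(144000/52900) = ln(2.722) = 1.0014.
By the Tsiolkovsky rocket equation, v_e = Δv / ln(m₀/m_f) = 5950 / 1.0014 = 5941.6 m/s.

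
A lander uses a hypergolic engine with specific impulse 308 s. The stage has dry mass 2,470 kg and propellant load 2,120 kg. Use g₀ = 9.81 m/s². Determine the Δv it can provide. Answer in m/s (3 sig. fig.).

v_e = Isp · g₀ = 308 × 9.81 = 3021.5 m/s.
m₀ = m_dry + m_prop = 2,470 + 2,120 = 4,590 kg.
Δv = v_e · ln(m₀/m_f) = 3021.5 × ln(1.858) = 3021.5 × 0.6197 ≈ 1872.3 m/s.

Δv ≈ 1870 m/s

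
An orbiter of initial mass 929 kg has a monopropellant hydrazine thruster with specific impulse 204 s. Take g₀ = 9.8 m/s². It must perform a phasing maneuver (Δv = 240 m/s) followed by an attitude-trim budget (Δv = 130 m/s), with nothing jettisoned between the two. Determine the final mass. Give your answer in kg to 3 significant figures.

final mass ≈ 772 kg

v_e = Isp · g₀ = 204 × 9.8 = 1999.2 m/s.
After the first burn: m = 929 × exp(−240/1999.2) = 929 × 0.88688 = 823.912 kg.
After the second burn: m = 823.912 × exp(−130/1999.2) = 823.912 × 0.93704 = 772.039 kg.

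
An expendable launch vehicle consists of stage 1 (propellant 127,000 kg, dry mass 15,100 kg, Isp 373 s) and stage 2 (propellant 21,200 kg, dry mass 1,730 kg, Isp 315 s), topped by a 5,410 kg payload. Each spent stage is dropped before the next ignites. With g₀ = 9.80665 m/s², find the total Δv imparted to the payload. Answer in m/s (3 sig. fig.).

Δv ≈ 9260 m/s

Ignition mass of stage 1 = 127,000+15,100 + 21,200+1,730 + 5,410 = 170,440 kg.
Stage 1: m₀ = 170,440 kg, m_f = 170,440 − 127,000 = 43,440 kg; Δv = 373×9.80665×ln(3.924) = 3657.9×1.3670 ≈ 5000 m/s.
Stage 2: m₀ = 28,340 kg, m_f = 28,340 − 21,200 = 7,140 kg; Δv = 315×9.80665×ln(3.969) = 3089.1×1.3786 ≈ 4259 m/s.
Total Δv = 5000 + 4259 = 9259 m/s.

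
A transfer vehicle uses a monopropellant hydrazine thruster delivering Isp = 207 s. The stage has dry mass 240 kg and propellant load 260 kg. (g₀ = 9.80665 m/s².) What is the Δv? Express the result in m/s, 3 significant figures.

v_e = Isp · g₀ = 207 × 9.80665 = 2030.0 m/s.
m₀ = m_dry + m_prop = 240 + 260 = 500 kg.
By the Tsiolkovsky rocket equation, Δv = v_e · ln(m₀/m_f) = 2030.0 × ln(2.083) = 2030.0 × 0.7340 ≈ 1489.9 m/s.

Δv ≈ 1490 m/s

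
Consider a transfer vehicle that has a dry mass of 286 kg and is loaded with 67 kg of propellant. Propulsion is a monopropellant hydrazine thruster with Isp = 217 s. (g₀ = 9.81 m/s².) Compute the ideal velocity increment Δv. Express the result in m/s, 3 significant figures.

v_e = Isp · g₀ = 217 × 9.81 = 2128.8 m/s.
m₀ = m_dry + m_prop = 286 + 67 = 353 kg.
Δv = v_e · ln(m₀/m_f) = 2128.8 × ln(1.234) = 2128.8 × 0.2105 ≈ 448.1 m/s.

Δv ≈ 448 m/s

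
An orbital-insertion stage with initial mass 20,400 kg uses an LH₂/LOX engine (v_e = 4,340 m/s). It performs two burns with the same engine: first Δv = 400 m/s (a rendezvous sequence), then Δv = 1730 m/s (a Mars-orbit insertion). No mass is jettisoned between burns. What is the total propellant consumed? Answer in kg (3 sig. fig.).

total propellant consumed ≈ 7910 kg

After the first burn: m = 20400 × exp(−400/4340.0) = 20400 × 0.91195 = 18,603.8 kg.
After the second burn: m = 18,603.8 × exp(−1730/4340.0) = 18,603.8 × 0.67125 = 12,487.8 kg.
Total propellant = m₀ − m_final = 20400 − 12,487.8 = 7,912.2 kg.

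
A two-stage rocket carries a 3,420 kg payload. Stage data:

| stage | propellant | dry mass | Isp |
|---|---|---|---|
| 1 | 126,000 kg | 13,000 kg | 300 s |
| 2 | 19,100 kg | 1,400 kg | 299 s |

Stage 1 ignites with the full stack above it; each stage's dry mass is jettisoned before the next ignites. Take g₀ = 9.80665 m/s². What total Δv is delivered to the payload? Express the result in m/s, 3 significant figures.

Ignition mass of stage 1 = 126,000+13,000 + 19,100+1,400 + 3,420 = 162,920 kg.
Stage 1: m₀ = 162,920 kg, m_f = 162,920 − 126,000 = 36,920 kg; Δv = 300×9.80665×ln(4.413) = 2942.0×1.4845 ≈ 4367 m/s.
Stage 2: m₀ = 23,920 kg, m_f = 23,920 − 19,100 = 4,820 kg; Δv = 299×9.80665×ln(4.963) = 2932.2×1.6019 ≈ 4697 m/s.
Total Δv = 4367 + 4697 = 9064 m/s.

Δv ≈ 9060 m/s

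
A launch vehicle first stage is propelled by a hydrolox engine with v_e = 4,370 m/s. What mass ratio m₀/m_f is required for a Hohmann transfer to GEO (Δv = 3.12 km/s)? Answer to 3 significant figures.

Rocket equation: m₀/m_f = exp(Δv / v_e) = exp(3120 / 4370.0) = exp(0.7140) = 2.0421.

mass ratio ≈ 2.04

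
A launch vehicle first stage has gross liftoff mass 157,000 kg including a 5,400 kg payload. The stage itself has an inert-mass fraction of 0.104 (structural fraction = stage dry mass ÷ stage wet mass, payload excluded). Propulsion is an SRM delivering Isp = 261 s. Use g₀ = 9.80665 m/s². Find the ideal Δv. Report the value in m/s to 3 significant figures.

Δv ≈ 5130 m/s

Stage wet mass = m₀ − payload = 157,000 − 5,400 = 151,600 kg.
Stage dry mass = ε × stage wet mass = 0.104 × 151,600 = 15,766.4 kg.
Burnout mass m_f = stage dry + payload = 15,766.4 + 5,400 = 21,166.4 kg.
v_e = Isp · g₀ = 261 × 9.80665 = 2559.5 m/s.
By the Tsiolkovsky rocket equation, Δv = v_e · ln(157,000/21,166.4) = 2559.5 × ln(7.417) = 2559.5 × 2.0038 ≈ 5129 m/s.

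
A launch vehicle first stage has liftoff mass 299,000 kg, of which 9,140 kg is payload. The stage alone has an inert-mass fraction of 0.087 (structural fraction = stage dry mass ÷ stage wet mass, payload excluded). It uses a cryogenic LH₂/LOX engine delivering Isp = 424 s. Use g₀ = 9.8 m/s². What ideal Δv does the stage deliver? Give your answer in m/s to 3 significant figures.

Δv ≈ 8990 m/s

Stage wet mass = m₀ − payload = 299,000 − 9,140 = 289,860 kg.
Stage dry mass = ε × stage wet mass = 0.087 × 289,860 = 25,217.8 kg.
Burnout mass m_f = stage dry + payload = 25,217.8 + 9,140 = 34,357.8 kg.
v_e = Isp · g₀ = 424 × 9.8 = 4155.2 m/s.
Rocket equation: Δv = v_e · ln(299,000/34,357.8) = 4155.2 × ln(8.703) = 4155.2 × 2.1636 ≈ 8990 m/s.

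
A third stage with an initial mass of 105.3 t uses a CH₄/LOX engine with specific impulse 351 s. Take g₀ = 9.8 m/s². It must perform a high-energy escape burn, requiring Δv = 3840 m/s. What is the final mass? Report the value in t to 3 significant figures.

v_e = Isp · g₀ = 351 × 9.8 = 3439.8 m/s.
From the ideal rocket equation, m₀/m_f = exp(Δv / v_e) = exp(3840 / 3439.8) = exp(1.1163) = 3.0537.
m_f = m₀ / 3.0537 = 105.3 / 3.0537 = 34.4828 t.

final mass ≈ 34.5 t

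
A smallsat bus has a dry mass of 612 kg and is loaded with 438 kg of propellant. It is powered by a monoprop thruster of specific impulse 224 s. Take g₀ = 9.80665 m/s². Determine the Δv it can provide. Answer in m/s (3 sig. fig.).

v_e = Isp · g₀ = 224 × 9.80665 = 2196.7 m/s.
m₀ = m_dry + m_prop = 612 + 438 = 1,050 kg.
Δv = v_e · ln(m₀/m_f) = 2196.7 × ln(1.716) = 2196.7 × 0.5398 ≈ 1185.8 m/s.

Δv ≈ 1190 m/s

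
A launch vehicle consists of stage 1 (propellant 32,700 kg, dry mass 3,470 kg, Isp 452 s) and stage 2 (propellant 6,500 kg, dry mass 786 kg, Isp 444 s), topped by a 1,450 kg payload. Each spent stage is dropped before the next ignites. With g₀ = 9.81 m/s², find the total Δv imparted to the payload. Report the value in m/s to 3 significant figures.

Ignition mass of stage 1 = 32,700+3,470 + 6,500+786 + 1,450 = 44,906 kg.
Stage 1: m₀ = 44,906 kg, m_f = 44,906 − 32,700 = 12,206 kg; Δv = 452×9.81×ln(3.679) = 4434.1×1.3026 ≈ 5776 m/s.
Stage 2: m₀ = 8,736 kg, m_f = 8,736 − 6,500 = 2,236 kg; Δv = 444×9.81×ln(3.907) = 4355.6×1.3628 ≈ 5936 m/s.
Total Δv = 5776 + 5936 = 11712 m/s.

Δv ≈ 11700 m/s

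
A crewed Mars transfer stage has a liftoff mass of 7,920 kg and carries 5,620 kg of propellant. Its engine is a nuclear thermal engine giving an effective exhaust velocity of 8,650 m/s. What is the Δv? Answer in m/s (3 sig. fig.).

m_f = m₀ − m_prop = 7,920 − 5,620 = 2,300 kg.
Using Δv = v_e ln(m₀/m_f): Δv = v_e · ln(m₀/m_f) = 8650.0 × ln(3.443) = 8650.0 × 1.2365 ≈ 10695.6 m/s.

Δv ≈ 10700 m/s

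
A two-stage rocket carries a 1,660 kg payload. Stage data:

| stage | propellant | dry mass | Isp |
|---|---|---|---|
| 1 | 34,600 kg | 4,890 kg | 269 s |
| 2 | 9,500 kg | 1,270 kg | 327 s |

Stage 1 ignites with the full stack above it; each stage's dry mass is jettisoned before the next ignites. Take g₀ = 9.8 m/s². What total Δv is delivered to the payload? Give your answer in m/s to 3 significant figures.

Δv ≈ 7530 m/s

Ignition mass of stage 1 = 34,600+4,890 + 9,500+1,270 + 1,660 = 51,920 kg.
Stage 1: m₀ = 51,920 kg, m_f = 51,920 − 34,600 = 17,320 kg; Δv = 269×9.8×ln(2.998) = 2636.2×1.0978 ≈ 2894 m/s.
Stage 2: m₀ = 12,430 kg, m_f = 12,430 − 9,500 = 2,930 kg; Δv = 327×9.8×ln(4.242) = 3204.6×1.4451 ≈ 4631 m/s.
Total Δv = 2894 + 4631 = 7525 m/s.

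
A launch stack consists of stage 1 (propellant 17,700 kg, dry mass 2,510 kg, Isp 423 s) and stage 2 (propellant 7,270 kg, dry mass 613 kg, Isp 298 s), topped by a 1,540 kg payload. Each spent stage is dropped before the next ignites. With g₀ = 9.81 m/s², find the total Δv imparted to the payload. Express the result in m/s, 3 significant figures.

Ignition mass of stage 1 = 17,700+2,510 + 7,270+613 + 1,540 = 29,633 kg.
Stage 1: m₀ = 29,633 kg, m_f = 29,633 − 17,700 = 11,933 kg; Δv = 423×9.81×ln(2.483) = 4149.6×0.9096 ≈ 3774 m/s.
Stage 2: m₀ = 9,423 kg, m_f = 9,423 − 7,270 = 2,153 kg; Δv = 298×9.81×ln(4.377) = 2923.4×1.4763 ≈ 4316 m/s.
Total Δv = 3774 + 4316 = 8090 m/s.

Δv ≈ 8090 m/s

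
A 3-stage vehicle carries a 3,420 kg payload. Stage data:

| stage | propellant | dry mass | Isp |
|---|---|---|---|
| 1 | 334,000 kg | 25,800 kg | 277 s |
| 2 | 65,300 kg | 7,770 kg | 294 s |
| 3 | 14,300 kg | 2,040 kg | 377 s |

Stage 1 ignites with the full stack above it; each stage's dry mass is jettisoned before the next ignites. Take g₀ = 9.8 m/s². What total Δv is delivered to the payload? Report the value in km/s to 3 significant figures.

Δv ≈ 11.9 km/s

Ignition mass of stage 1 = 334,000+25,800 + 65,300+7,770 + 14,300+2,040 + 3,420 = 452,630 kg.
Stage 1: m₀ = 452,630 kg, m_f = 452,630 − 334,000 = 118,630 kg; Δv = 277×9.8×ln(3.815) = 2714.6×1.3391 ≈ 3635 m/s.
Stage 2: m₀ = 92,830 kg, m_f = 92,830 − 65,300 = 27,530 kg; Δv = 294×9.8×ln(3.372) = 2881.2×1.2155 ≈ 3502 m/s.
Stage 3: m₀ = 19,760 kg, m_f = 19,760 − 14,300 = 5,460 kg; Δv = 377×9.8×ln(3.619) = 3694.6×1.2862 ≈ 4752 m/s.
Total Δv = 3635 + 3502 + 4752 = 11889 m/s.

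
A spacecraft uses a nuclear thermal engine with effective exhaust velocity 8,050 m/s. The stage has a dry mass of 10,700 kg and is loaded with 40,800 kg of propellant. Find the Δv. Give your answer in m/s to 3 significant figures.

m₀ = m_dry + m_prop = 10,700 + 40,800 = 51,500 kg.
By the Tsiolkovsky rocket equation, Δv = v_e · ln(m₀/m_f) = 8050.0 × ln(4.813) = 8050.0 × 1.5713 ≈ 12649.3 m/s.

Δv ≈ 12600 m/s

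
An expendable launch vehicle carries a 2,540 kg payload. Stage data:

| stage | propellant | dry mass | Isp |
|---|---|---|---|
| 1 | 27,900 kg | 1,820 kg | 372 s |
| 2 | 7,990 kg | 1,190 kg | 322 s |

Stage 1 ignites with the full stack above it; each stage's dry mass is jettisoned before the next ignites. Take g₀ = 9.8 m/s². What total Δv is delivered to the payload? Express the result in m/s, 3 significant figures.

Ignition mass of stage 1 = 27,900+1,820 + 7,990+1,190 + 2,540 = 41,440 kg.
Stage 1: m₀ = 41,440 kg, m_f = 41,440 − 27,900 = 13,540 kg; Δv = 372×9.8×ln(3.061) = 3645.6×1.1186 ≈ 4078 m/s.
Stage 2: m₀ = 11,720 kg, m_f = 11,720 − 7,990 = 3,730 kg; Δv = 322×9.8×ln(3.142) = 3155.6×1.1449 ≈ 3613 m/s.
Total Δv = 4078 + 3613 = 7691 m/s.

Δv ≈ 7690 m/s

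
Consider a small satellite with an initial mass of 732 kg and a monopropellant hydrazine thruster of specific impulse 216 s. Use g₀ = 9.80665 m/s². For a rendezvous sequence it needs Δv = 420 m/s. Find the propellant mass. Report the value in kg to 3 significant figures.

v_e = Isp · g₀ = 216 × 9.80665 = 2118.2 m/s.
Using Δv = v_e ln(m₀/m_f): m₀/m_f = exp(Δv / v_e) = exp(420 / 2118.2) = exp(0.1983) = 1.2193.
m_f = 732 / 1.2193 = 600.344 kg, so propellant = m₀ − m_f = 732 − 600.344 = 131.656 kg.

propellant mass ≈ 132 kg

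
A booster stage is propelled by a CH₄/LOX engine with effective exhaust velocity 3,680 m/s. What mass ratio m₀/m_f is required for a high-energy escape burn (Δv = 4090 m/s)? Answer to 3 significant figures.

mass ratio ≈ 3.04

m₀/m_f = exp(Δv / v_e) = exp(4090 / 3680.0) = exp(1.1114) = 3.0386.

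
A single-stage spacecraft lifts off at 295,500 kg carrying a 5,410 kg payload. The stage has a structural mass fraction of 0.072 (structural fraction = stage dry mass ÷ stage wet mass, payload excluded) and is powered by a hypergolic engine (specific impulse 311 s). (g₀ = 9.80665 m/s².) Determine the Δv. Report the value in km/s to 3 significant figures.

Stage wet mass = m₀ − payload = 295,500 − 5,410 = 290,090 kg.
Stage dry mass = ε × stage wet mass = 0.072 × 290,090 = 20,886.5 kg.
Burnout mass m_f = stage dry + payload = 20,886.5 + 5,410 = 26,296.5 kg.
v_e = Isp · g₀ = 311 × 9.80665 = 3049.9 m/s.
Δv = v_e · ln(295,500/26,296.5) = 3049.9 × ln(11.24) = 3049.9 × 2.4192 ≈ 7378 m/s.

Δv ≈ 7.38 km/s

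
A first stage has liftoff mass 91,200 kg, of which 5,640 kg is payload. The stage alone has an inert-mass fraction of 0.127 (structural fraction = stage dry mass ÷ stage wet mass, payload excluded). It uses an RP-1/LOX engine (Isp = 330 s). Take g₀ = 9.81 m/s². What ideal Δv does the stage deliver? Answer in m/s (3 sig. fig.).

Δv ≈ 5530 m/s

Stage wet mass = m₀ − payload = 91,200 − 5,640 = 85,560 kg.
Stage dry mass = ε × stage wet mass = 0.127 × 85,560 = 10,866.1 kg.
Burnout mass m_f = stage dry + payload = 10,866.1 + 5,640 = 16,506.1 kg.
v_e = Isp · g₀ = 330 × 9.81 = 3237.3 m/s.
By the Tsiolkovsky rocket equation, Δv = v_e · ln(91,200/16,506.1) = 3237.3 × ln(5.525) = 3237.3 × 1.7093 ≈ 5534 m/s.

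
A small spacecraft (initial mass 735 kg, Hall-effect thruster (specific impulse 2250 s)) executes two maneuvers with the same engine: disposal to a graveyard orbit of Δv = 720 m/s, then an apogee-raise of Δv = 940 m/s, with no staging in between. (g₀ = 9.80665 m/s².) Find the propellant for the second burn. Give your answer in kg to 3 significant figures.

v_e = Isp · g₀ = 2250 × 9.80665 = 22065.0 m/s.
After the first burn: m = 735 × exp(−720/22065.0) = 735 × 0.96790 = 711.407 kg.
After the second burn: m = 711.407 × exp(−940/22065.0) = 711.407 × 0.95829 = 681.734 kg.
Second-burn propellant = 711.407 − 681.734 = 29.673 kg.

propellant for the second burn ≈ 29.7 kg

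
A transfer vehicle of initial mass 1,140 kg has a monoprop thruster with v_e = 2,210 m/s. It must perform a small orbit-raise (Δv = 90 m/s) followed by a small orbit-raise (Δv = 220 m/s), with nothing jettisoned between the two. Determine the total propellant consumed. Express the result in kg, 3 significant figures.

total propellant consumed ≈ 149 kg

After the first burn: m = 1140 × exp(−90/2210.0) = 1140 × 0.96009 = 1,094.5 kg.
After the second burn: m = 1,094.5 × exp(−220/2210.0) = 1,094.5 × 0.90525 = 990.796 kg.
Total propellant = m₀ − m_final = 1140 − 990.796 = 149.204 kg.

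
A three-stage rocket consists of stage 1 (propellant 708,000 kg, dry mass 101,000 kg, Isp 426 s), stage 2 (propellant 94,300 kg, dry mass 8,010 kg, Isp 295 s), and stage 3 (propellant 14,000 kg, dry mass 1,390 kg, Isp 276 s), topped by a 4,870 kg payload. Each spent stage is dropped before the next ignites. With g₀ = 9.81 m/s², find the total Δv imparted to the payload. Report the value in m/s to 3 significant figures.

Δv ≈ 13400 m/s

Ignition mass of stage 1 = 708,000+101,000 + 94,300+8,010 + 14,000+1,390 + 4,870 = 931,570 kg.
Stage 1: m₀ = 931,570 kg, m_f = 931,570 − 708,000 = 223,570 kg; Δv = 426×9.81×ln(4.167) = 4179.1×1.4271 ≈ 5964 m/s.
Stage 2: m₀ = 122,570 kg, m_f = 122,570 − 94,300 = 28,270 kg; Δv = 295×9.81×ln(4.336) = 2894.0×1.4669 ≈ 4245 m/s.
Stage 3: m₀ = 20,260 kg, m_f = 20,260 − 14,000 = 6,260 kg; Δv = 276×9.81×ln(3.236) = 2707.6×1.1745 ≈ 3180 m/s.
Total Δv = 5964 + 4245 + 3180 = 13389 m/s.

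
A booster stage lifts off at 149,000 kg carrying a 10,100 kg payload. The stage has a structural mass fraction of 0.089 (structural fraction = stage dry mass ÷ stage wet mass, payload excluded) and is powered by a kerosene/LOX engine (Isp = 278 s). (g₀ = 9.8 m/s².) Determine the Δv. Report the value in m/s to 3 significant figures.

Stage wet mass = m₀ − payload = 149,000 − 10,100 = 138,900 kg.
Stage dry mass = ε × stage wet mass = 0.089 × 138,900 = 12,362.1 kg.
Burnout mass m_f = stage dry + payload = 12,362.1 + 10,100 = 22,462.1 kg.
v_e = Isp · g₀ = 278 × 9.8 = 2724.4 m/s.
Δv = v_e · ln(149,000/22,462.1) = 2724.4 × ln(6.633) = 2724.4 × 1.8921 ≈ 5155 m/s.

Δv ≈ 5150 m/s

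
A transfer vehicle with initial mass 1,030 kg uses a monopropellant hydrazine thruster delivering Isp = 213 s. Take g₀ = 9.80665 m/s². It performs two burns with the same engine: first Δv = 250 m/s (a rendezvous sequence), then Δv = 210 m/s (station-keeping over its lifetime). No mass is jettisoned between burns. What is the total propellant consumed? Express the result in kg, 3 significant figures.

total propellant consumed ≈ 204 kg

v_e = Isp · g₀ = 213 × 9.80665 = 2088.8 m/s.
After the first burn: m = 1030 × exp(−250/2088.8) = 1030 × 0.88720 = 913.816 kg.
After the second burn: m = 913.816 × exp(−210/2088.8) = 913.816 × 0.90435 = 826.409 kg.
Total propellant = m₀ − m_final = 1030 − 826.409 = 203.591 kg.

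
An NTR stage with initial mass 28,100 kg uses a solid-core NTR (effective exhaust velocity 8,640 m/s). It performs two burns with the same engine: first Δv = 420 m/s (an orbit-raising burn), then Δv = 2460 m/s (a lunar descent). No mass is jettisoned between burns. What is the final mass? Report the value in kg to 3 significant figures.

After the first burn: m = 28100 × exp(−420/8640.0) = 28100 × 0.95255 = 26,766.7 kg.
After the second burn: m = 26,766.7 × exp(−2460/8640.0) = 26,766.7 × 0.75222 = 20,134.4 kg.

final mass ≈ 20100 kg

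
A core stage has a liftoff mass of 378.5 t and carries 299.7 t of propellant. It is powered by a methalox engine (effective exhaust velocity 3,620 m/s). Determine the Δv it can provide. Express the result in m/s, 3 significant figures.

Δv ≈ 5680 m/s

m_f = m₀ − m_prop = 378.5 − 299.7 = 78.8 t.
Rocket equation: Δv = v_e · ln(m₀/m_f) = 3620.0 × ln(4.803) = 3620.0 × 1.5693 ≈ 5680.9 m/s.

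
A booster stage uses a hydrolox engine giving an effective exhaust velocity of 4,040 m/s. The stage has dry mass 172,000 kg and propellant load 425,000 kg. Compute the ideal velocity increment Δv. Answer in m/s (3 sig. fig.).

Δv ≈ 5030 m/s

m₀ = m_dry + m_prop = 172,000 + 425,000 = 597,000 kg.
Δv = v_e · ln(m₀/m_f) = 4040.0 × ln(3.471) = 4040.0 × 1.2444 ≈ 5027.5 m/s.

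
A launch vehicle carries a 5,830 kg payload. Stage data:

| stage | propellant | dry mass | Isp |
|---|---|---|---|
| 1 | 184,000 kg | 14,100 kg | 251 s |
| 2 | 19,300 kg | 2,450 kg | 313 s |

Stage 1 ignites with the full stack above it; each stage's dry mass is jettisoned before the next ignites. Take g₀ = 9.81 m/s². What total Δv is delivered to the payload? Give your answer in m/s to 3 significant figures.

Δv ≈ 7850 m/s

Ignition mass of stage 1 = 184,000+14,100 + 19,300+2,450 + 5,830 = 225,680 kg.
Stage 1: m₀ = 225,680 kg, m_f = 225,680 − 184,000 = 41,680 kg; Δv = 251×9.81×ln(5.415) = 2462.3×1.6891 ≈ 4159 m/s.
Stage 2: m₀ = 27,580 kg, m_f = 27,580 − 19,300 = 8,280 kg; Δv = 313×9.81×ln(3.331) = 3070.5×1.2032 ≈ 3695 m/s.
Total Δv = 4159 + 3695 = 7854 m/s.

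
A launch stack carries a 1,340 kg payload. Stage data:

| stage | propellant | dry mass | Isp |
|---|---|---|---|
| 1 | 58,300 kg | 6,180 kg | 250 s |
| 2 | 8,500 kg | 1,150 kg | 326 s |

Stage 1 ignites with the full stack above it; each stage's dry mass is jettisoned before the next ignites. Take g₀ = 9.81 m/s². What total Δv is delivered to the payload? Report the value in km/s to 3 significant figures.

Δv ≈ 8.38 km/s

Ignition mass of stage 1 = 58,300+6,180 + 8,500+1,150 + 1,340 = 75,470 kg.
Stage 1: m₀ = 75,470 kg, m_f = 75,470 − 58,300 = 17,170 kg; Δv = 250×9.81×ln(4.395) = 2452.5×1.4806 ≈ 3631 m/s.
Stage 2: m₀ = 10,990 kg, m_f = 10,990 − 8,500 = 2,490 kg; Δv = 326×9.81×ln(4.414) = 3198.1×1.4847 ≈ 4748 m/s.
Total Δv = 3631 + 4748 = 8379 m/s.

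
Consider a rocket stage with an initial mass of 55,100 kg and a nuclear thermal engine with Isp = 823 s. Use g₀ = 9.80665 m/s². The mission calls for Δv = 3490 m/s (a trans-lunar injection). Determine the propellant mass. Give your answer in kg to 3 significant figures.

v_e = Isp · g₀ = 823 × 9.80665 = 8070.9 m/s.
From the ideal rocket equation, m₀/m_f = exp(Δv / v_e) = exp(3490 / 8070.9) = exp(0.4324) = 1.5410.
m_f = 55,100 / 1.5410 = 35,756 kg, so propellant = m₀ − m_f = 55,100 − 35,756 = 19,344 kg.

propellant mass ≈ 19300 kg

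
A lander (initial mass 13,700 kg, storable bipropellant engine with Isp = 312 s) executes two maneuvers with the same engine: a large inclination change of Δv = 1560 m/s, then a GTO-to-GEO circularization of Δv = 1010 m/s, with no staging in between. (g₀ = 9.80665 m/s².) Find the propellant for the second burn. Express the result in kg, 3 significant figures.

propellant for the second burn ≈ 2310 kg

v_e = Isp · g₀ = 312 × 9.80665 = 3059.7 m/s.
After the first burn: m = 13700 × exp(−1560/3059.7) = 13700 × 0.60058 = 8,227.95 kg.
After the second burn: m = 8,227.95 × exp(−1010/3059.7) = 8,227.95 × 0.71885 = 5,914.66 kg.
Second-burn propellant = 8,227.95 − 5,914.66 = 2,313.29 kg.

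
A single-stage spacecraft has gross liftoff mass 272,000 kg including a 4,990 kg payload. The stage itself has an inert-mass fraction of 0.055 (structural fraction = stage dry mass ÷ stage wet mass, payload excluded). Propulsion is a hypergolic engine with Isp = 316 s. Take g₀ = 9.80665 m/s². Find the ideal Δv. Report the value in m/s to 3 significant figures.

Δv ≈ 8140 m/s

Stage wet mass = m₀ − payload = 272,000 − 4,990 = 267,010 kg.
Stage dry mass = ε × stage wet mass = 0.055 × 267,010 = 14,685.6 kg.
Burnout mass m_f = stage dry + payload = 14,685.6 + 4,990 = 19,675.6 kg.
v_e = Isp · g₀ = 316 × 9.80665 = 3098.9 m/s.
Using Δv = v_e ln(m₀/m_f): Δv = v_e · ln(272,000/19,675.6) = 3098.9 × ln(13.82) = 3098.9 × 2.6264 ≈ 8139 m/s.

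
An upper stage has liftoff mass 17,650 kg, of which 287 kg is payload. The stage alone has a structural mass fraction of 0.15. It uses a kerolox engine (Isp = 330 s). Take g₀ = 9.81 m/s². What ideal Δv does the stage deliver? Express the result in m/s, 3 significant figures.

Stage wet mass = m₀ − payload = 17,650 − 287 = 17,363 kg.
Stage dry mass = ε × stage wet mass = 0.15 × 17,363 = 2,604.45 kg.
Burnout mass m_f = stage dry + payload = 2,604.45 + 287 = 2,891.45 kg.
v_e = Isp · g₀ = 330 × 9.81 = 3237.3 m/s.
From the ideal rocket equation, Δv = v_e · ln(17,650/2,891.45) = 3237.3 × ln(6.104) = 3237.3 × 1.8090 ≈ 5856 m/s.

Δv ≈ 5860 m/s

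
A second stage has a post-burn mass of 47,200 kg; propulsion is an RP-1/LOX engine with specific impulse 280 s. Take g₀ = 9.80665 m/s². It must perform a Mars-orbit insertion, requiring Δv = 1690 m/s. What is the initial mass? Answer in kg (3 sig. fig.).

initial mass ≈ 87300 kg

v_e = Isp · g₀ = 280 × 9.80665 = 2745.9 m/s.
m₀/m_f = exp(Δv / v_e) = exp(1690 / 2745.9) = exp(0.6155) = 1.8505.
m₀ = m_f × 1.8505 = 47,200 × 1.8505 = 87,343.6 kg.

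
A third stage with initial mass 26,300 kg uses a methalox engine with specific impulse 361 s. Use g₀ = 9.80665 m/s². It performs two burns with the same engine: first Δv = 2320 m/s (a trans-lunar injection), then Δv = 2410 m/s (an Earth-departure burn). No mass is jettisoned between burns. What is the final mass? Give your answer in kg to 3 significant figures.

final mass ≈ 6910 kg

v_e = Isp · g₀ = 361 × 9.80665 = 3540.2 m/s.
After the first burn: m = 26300 × exp(−2320/3540.2) = 26300 × 0.51927 = 13,656.8 kg.
After the second burn: m = 13,656.8 × exp(−2410/3540.2) = 13,656.8 × 0.50624 = 6,913.62 kg.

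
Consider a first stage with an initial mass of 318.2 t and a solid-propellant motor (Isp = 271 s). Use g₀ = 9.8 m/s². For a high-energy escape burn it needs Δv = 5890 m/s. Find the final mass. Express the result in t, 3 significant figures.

v_e = Isp · g₀ = 271 × 9.8 = 2655.8 m/s.
By the Tsiolkovsky rocket equation, m₀/m_f = exp(Δv / v_e) = exp(5890 / 2655.8) = exp(2.2178) = 9.1870.
m_f = m₀ / 9.1870 = 318.2 / 9.1870 = 34.6359 t.

final mass ≈ 34.6 t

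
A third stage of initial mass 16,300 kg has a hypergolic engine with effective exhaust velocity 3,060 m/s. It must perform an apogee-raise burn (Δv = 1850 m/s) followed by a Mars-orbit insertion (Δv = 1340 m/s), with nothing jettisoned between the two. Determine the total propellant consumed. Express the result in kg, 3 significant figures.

total propellant consumed ≈ 10600 kg

After the first burn: m = 16300 × exp(−1850/3060.0) = 16300 × 0.54631 = 8,904.85 kg.
After the second burn: m = 8,904.85 × exp(−1340/3060.0) = 8,904.85 × 0.64538 = 5,747.01 kg.
Total propellant = m₀ − m_final = 16300 − 5,747.01 = 10,552.99 kg.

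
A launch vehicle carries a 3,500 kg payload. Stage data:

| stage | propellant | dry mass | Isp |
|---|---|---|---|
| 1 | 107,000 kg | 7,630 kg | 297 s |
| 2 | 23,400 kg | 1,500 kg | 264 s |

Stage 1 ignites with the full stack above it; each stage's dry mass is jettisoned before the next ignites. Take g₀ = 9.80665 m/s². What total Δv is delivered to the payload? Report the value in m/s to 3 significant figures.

Δv ≈ 8510 m/s

Ignition mass of stage 1 = 107,000+7,630 + 23,400+1,500 + 3,500 = 143,030 kg.
Stage 1: m₀ = 143,030 kg, m_f = 143,030 − 107,000 = 36,030 kg; Δv = 297×9.80665×ln(3.97) = 2912.6×1.3787 ≈ 4016 m/s.
Stage 2: m₀ = 28,400 kg, m_f = 28,400 − 23,400 = 5,000 kg; Δv = 264×9.80665×ln(5.68) = 2589.0×1.7370 ≈ 4497 m/s.
Total Δv = 4016 + 4497 = 8513 m/s.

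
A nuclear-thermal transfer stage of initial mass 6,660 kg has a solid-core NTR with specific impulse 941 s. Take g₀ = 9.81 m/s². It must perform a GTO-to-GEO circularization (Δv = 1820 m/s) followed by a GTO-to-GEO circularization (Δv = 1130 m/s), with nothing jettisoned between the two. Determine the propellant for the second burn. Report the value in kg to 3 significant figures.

propellant for the second burn ≈ 630 kg

v_e = Isp · g₀ = 941 × 9.81 = 9231.2 m/s.
After the first burn: m = 6660 × exp(−1820/9231.2) = 6660 × 0.82106 = 5,468.26 kg.
After the second burn: m = 5,468.26 × exp(−1130/9231.2) = 5,468.26 × 0.88478 = 4,838.21 kg.
Second-burn propellant = 5,468.26 − 4,838.21 = 630.05 kg.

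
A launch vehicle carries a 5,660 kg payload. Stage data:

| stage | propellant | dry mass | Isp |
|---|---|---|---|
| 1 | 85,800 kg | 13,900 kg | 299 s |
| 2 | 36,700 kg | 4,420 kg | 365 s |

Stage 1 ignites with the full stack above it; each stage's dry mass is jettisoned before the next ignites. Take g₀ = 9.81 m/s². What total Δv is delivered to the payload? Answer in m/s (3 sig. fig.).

Ignition mass of stage 1 = 85,800+13,900 + 36,700+4,420 + 5,660 = 146,480 kg.
Stage 1: m₀ = 146,480 kg, m_f = 146,480 − 85,800 = 60,680 kg; Δv = 299×9.81×ln(2.414) = 2933.2×0.8813 ≈ 2585 m/s.
Stage 2: m₀ = 46,780 kg, m_f = 46,780 − 36,700 = 10,080 kg; Δv = 365×9.81×ln(4.641) = 3580.7×1.5349 ≈ 5496 m/s.
Total Δv = 2585 + 5496 = 8081 m/s.

Δv ≈ 8080 m/s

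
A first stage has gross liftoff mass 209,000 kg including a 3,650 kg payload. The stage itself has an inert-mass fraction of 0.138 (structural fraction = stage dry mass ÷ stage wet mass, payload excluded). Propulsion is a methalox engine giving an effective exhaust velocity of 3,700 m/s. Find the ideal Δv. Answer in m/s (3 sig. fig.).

Δv ≈ 6940 m/s

Stage wet mass = m₀ − payload = 209,000 − 3,650 = 205,350 kg.
Stage dry mass = ε × stage wet mass = 0.138 × 205,350 = 28,338.3 kg.
Burnout mass m_f = stage dry + payload = 28,338.3 + 3,650 = 31,988.3 kg.
From the ideal rocket equation, Δv = v_e · ln(209,000/31,988.3) = 3700.0 × ln(6.534) = 3700.0 × 1.8770 ≈ 6945 m/s.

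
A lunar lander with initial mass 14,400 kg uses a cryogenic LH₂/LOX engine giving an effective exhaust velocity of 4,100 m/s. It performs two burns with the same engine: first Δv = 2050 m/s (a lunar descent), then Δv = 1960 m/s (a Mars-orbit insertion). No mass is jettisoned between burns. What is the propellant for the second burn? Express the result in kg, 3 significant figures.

propellant for the second burn ≈ 3320 kg

After the first burn: m = 14400 × exp(−2050/4100.0) = 14400 × 0.60653 = 8,734.03 kg.
After the second burn: m = 8,734.03 × exp(−1960/4100.0) = 8,734.03 × 0.61999 = 5,415.01 kg.
Second-burn propellant = 8,734.03 − 5,415.01 = 3,319.02 kg.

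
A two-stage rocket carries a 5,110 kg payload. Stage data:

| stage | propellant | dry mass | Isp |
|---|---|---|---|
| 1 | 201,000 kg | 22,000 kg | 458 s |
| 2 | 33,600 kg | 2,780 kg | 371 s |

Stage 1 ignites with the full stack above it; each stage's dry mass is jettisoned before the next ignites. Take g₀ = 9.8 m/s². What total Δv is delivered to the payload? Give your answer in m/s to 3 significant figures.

Δv ≈ 12400 m/s

Ignition mass of stage 1 = 201,000+22,000 + 33,600+2,780 + 5,110 = 264,490 kg.
Stage 1: m₀ = 264,490 kg, m_f = 264,490 − 201,000 = 63,490 kg; Δv = 458×9.8×ln(4.166) = 4488.4×1.4269 ≈ 6405 m/s.
Stage 2: m₀ = 41,490 kg, m_f = 41,490 − 33,600 = 7,890 kg; Δv = 371×9.8×ln(5.259) = 3635.8×1.6599 ≈ 6035 m/s.
Total Δv = 6405 + 6035 = 12440 m/s.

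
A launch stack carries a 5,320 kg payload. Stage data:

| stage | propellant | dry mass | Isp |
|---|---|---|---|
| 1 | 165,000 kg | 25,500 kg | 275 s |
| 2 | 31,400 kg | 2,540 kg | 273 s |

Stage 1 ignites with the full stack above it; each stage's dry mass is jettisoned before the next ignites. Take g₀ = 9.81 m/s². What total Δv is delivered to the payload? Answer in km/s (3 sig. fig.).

Δv ≈ 7.72 km/s

Ignition mass of stage 1 = 165,000+25,500 + 31,400+2,540 + 5,320 = 229,760 kg.
Stage 1: m₀ = 229,760 kg, m_f = 229,760 − 165,000 = 64,760 kg; Δv = 275×9.81×ln(3.548) = 2697.8×1.2663 ≈ 3416 m/s.
Stage 2: m₀ = 39,260 kg, m_f = 39,260 − 31,400 = 7,860 kg; Δv = 273×9.81×ln(4.995) = 2678.1×1.6084 ≈ 4308 m/s.
Total Δv = 3416 + 4308 = 7724 m/s.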